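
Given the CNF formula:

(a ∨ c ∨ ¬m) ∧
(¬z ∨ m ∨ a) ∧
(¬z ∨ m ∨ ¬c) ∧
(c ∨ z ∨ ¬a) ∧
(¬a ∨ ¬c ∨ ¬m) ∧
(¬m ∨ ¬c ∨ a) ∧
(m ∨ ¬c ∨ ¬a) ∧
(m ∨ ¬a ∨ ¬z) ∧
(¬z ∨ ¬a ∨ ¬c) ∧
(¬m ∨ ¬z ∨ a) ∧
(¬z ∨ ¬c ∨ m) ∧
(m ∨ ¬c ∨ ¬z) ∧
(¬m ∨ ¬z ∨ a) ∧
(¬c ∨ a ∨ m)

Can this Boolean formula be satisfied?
Yes

Yes, the formula is satisfiable.

One satisfying assignment is: c=False, z=False, a=False, m=False

Verification: With this assignment, all 14 clauses evaluate to true.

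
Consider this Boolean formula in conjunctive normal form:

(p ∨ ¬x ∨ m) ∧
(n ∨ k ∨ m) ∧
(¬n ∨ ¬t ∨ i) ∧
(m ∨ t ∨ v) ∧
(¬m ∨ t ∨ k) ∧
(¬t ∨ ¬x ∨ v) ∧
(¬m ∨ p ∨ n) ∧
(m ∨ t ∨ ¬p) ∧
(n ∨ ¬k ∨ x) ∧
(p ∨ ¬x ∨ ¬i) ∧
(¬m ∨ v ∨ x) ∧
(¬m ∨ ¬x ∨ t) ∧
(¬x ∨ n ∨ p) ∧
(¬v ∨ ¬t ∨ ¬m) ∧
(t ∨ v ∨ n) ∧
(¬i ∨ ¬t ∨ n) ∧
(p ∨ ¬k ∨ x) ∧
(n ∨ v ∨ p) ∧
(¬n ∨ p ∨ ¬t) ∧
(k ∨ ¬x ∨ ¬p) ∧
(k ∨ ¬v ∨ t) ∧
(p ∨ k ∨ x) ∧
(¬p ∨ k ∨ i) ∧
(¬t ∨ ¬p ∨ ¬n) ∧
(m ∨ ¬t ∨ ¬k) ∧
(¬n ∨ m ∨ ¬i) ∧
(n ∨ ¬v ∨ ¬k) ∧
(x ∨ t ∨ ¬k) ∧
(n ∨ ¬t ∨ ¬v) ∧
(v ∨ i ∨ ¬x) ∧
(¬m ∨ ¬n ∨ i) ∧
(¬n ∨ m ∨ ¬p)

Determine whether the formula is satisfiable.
No

No, the formula is not satisfiable.

No assignment of truth values to the variables can make all 32 clauses true simultaneously.

The formula is UNSAT (unsatisfiable).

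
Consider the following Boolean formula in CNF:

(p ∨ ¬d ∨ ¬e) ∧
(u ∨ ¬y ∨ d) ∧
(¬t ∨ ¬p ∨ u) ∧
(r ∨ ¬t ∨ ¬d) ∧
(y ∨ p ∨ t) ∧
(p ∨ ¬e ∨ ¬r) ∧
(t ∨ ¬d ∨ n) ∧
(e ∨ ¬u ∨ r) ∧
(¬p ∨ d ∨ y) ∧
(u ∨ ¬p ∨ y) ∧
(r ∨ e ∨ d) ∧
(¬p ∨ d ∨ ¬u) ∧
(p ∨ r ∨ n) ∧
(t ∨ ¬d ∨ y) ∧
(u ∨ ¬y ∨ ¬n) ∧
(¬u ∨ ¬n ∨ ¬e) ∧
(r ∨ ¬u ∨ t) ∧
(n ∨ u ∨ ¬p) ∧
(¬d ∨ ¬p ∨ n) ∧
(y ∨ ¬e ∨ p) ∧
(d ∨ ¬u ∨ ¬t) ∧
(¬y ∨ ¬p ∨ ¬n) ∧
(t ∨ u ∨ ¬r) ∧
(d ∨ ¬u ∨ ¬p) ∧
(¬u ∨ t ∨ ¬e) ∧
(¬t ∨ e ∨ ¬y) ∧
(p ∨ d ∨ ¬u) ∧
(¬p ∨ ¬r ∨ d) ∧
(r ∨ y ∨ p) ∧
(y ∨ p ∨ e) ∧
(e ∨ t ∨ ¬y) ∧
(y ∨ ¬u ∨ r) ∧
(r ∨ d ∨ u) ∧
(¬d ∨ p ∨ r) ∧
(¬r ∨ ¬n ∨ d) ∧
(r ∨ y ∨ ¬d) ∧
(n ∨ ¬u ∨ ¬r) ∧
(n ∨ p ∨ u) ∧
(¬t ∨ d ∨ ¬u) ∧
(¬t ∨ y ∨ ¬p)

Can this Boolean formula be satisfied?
No

No, the formula is not satisfiable.

No assignment of truth values to the variables can make all 40 clauses true simultaneously.

The formula is UNSAT (unsatisfiable).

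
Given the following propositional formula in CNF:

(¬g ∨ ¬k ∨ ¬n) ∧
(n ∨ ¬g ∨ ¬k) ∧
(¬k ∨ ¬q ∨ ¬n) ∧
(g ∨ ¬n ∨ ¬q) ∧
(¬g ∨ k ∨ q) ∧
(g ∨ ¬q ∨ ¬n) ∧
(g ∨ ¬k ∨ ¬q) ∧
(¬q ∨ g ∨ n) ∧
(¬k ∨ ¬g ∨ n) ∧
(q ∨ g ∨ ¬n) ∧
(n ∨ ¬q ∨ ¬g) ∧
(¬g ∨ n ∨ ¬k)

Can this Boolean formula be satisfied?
Yes

Yes, the formula is satisfiable.

One satisfying assignment is: g=False, q=False, n=False, k=False

Verification: With this assignment, all 12 clauses evaluate to true.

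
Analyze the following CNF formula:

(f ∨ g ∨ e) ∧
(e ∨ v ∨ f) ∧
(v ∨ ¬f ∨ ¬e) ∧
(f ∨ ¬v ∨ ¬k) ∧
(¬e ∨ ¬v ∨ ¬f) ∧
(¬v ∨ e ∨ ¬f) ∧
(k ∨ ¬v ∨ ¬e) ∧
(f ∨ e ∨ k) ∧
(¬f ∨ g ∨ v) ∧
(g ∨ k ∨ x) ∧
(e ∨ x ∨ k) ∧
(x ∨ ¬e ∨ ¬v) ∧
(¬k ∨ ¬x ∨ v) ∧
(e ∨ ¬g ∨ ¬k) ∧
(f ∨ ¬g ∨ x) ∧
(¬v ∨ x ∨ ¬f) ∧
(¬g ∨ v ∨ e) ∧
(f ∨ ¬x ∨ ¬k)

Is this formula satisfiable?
Yes

Yes, the formula is satisfiable.

One satisfying assignment is: g=False, k=False, v=False, x=True, e=True, f=False

Verification: With this assignment, all 18 clauses evaluate to true.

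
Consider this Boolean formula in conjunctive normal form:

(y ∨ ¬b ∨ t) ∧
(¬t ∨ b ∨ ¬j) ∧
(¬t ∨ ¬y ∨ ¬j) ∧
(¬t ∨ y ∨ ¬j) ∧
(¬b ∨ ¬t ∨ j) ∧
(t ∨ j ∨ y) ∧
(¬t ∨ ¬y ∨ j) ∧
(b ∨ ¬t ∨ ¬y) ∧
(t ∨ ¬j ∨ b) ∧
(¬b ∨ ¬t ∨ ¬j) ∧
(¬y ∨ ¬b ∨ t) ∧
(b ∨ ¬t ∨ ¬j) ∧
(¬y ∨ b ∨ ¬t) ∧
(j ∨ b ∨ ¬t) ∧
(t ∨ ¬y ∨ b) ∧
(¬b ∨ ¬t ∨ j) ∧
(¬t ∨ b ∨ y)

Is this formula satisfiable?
No

No, the formula is not satisfiable.

No assignment of truth values to the variables can make all 17 clauses true simultaneously.

The formula is UNSAT (unsatisfiable).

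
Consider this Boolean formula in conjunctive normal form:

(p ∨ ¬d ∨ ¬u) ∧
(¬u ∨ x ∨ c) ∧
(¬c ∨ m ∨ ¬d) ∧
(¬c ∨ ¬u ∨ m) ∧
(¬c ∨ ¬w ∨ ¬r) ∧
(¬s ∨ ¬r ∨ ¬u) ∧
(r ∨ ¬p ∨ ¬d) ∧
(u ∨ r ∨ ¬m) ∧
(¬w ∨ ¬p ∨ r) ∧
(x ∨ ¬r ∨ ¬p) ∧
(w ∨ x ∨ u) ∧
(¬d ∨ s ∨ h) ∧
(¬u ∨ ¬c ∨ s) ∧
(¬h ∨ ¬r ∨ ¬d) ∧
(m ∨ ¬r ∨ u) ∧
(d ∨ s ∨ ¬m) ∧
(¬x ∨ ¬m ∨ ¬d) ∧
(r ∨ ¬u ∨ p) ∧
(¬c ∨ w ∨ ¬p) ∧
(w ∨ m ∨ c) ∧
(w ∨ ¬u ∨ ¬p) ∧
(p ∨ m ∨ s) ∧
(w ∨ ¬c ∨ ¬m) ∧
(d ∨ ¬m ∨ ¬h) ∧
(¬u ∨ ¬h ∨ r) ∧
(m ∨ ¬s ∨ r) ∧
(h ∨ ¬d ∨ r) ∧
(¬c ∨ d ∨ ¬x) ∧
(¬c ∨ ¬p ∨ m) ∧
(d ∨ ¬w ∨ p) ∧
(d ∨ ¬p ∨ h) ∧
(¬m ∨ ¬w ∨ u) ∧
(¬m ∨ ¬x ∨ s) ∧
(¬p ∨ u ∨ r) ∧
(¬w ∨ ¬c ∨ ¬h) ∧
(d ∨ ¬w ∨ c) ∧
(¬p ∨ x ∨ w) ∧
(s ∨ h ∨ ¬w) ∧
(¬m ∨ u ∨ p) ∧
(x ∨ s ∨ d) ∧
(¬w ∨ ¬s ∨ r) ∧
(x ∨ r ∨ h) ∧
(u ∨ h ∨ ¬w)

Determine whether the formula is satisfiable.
No

No, the formula is not satisfiable.

No assignment of truth values to the variables can make all 43 clauses true simultaneously.

The formula is UNSAT (unsatisfiable).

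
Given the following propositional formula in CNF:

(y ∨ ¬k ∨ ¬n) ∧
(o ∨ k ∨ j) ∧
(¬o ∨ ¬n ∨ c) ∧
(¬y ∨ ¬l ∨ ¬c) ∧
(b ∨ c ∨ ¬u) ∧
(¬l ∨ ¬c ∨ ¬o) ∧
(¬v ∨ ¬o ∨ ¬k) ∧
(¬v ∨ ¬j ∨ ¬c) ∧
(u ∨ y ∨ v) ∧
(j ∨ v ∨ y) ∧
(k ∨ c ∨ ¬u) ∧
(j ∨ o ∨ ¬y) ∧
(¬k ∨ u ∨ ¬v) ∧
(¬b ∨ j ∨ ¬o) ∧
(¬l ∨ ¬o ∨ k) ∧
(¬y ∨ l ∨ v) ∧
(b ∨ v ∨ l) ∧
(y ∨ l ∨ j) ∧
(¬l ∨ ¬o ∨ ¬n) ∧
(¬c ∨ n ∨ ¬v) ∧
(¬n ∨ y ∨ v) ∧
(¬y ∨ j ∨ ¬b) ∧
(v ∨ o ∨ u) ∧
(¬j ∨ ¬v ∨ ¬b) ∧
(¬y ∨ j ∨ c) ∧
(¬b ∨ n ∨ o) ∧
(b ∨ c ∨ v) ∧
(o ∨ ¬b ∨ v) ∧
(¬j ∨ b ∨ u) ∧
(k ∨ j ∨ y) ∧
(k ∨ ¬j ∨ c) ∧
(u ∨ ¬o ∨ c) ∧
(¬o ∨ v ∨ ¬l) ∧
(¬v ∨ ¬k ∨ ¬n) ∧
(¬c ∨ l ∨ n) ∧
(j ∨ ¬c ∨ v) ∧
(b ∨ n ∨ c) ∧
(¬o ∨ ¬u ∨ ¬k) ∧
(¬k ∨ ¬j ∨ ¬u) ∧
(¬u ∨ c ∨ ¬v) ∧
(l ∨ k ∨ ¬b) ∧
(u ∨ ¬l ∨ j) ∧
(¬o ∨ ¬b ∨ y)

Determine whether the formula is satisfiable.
Yes

Yes, the formula is satisfiable.

One satisfying assignment is: l=True, j=True, y=False, c=True, v=False, k=False, b=False, n=False, u=True, o=False

Verification: With this assignment, all 43 clauses evaluate to true.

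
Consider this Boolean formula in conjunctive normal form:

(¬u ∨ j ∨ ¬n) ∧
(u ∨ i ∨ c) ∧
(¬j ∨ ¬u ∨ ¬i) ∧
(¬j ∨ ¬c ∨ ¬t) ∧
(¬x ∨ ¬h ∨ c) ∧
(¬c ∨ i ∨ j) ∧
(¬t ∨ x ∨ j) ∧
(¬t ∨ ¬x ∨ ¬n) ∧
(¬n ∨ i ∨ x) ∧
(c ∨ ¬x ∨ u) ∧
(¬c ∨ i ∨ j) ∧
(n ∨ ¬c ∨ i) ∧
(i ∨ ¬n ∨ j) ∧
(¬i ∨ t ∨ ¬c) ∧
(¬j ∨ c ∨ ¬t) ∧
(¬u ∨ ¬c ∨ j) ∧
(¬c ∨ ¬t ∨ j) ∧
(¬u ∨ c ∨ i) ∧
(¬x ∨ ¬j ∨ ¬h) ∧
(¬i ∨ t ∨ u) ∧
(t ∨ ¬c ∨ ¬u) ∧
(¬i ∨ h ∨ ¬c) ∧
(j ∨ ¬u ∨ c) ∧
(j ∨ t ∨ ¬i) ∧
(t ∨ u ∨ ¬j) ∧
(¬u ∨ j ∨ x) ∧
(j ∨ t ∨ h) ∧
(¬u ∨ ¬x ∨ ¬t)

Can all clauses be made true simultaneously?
No

No, the formula is not satisfiable.

No assignment of truth values to the variables can make all 28 clauses true simultaneously.

The formula is UNSAT (unsatisfiable).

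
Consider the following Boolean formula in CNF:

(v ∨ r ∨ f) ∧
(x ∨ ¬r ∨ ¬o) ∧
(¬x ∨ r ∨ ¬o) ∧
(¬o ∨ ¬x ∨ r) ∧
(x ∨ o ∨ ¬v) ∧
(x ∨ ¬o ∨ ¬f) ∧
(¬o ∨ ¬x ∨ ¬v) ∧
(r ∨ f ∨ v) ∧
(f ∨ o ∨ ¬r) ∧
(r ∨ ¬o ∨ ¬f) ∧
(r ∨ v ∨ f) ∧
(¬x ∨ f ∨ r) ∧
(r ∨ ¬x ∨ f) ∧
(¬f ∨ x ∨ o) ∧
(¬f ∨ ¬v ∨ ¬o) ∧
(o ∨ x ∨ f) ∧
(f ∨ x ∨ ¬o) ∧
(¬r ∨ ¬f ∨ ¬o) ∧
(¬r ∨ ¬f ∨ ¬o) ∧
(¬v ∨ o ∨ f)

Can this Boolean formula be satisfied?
Yes

Yes, the formula is satisfiable.

One satisfying assignment is: o=False, f=True, x=True, r=False, v=False

Verification: With this assignment, all 20 clauses evaluate to true.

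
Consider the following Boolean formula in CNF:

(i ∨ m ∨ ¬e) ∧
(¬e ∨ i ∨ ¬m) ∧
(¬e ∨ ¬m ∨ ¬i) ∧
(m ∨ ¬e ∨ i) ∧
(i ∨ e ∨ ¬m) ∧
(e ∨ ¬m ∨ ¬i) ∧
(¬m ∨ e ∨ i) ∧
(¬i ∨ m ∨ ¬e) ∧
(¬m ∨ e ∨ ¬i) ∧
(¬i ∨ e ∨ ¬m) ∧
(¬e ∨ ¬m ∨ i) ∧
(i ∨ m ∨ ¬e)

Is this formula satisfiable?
Yes

Yes, the formula is satisfiable.

One satisfying assignment is: i=False, m=False, e=False

Verification: With this assignment, all 12 clauses evaluate to true.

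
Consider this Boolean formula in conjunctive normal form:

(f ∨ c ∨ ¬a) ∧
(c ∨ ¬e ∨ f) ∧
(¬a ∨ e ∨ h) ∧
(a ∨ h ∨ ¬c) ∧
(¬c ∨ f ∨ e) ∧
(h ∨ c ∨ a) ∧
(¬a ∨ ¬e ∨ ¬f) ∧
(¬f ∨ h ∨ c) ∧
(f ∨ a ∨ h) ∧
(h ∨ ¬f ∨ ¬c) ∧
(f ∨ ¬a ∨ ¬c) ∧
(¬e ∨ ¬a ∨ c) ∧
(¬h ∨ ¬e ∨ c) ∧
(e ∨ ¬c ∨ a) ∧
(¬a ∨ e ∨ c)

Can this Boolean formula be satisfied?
Yes

Yes, the formula is satisfiable.

One satisfying assignment is: f=False, e=False, h=True, a=False, c=False

Verification: With this assignment, all 15 clauses evaluate to true.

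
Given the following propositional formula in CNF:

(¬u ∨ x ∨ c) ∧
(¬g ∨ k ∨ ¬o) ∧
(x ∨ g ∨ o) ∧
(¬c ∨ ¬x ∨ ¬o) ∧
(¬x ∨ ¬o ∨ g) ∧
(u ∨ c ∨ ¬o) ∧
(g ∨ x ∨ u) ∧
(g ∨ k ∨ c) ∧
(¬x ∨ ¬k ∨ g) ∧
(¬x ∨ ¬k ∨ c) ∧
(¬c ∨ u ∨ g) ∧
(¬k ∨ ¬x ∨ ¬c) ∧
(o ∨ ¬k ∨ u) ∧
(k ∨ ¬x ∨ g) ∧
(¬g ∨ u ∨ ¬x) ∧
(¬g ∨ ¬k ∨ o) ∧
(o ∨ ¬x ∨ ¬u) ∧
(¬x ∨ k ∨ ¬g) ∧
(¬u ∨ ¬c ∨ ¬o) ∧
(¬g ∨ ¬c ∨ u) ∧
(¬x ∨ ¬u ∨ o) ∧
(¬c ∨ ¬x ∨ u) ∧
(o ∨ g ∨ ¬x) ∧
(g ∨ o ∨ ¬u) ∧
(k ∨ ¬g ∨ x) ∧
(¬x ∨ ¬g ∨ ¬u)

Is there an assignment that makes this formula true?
No

No, the formula is not satisfiable.

No assignment of truth values to the variables can make all 26 clauses true simultaneously.

The formula is UNSAT (unsatisfiable).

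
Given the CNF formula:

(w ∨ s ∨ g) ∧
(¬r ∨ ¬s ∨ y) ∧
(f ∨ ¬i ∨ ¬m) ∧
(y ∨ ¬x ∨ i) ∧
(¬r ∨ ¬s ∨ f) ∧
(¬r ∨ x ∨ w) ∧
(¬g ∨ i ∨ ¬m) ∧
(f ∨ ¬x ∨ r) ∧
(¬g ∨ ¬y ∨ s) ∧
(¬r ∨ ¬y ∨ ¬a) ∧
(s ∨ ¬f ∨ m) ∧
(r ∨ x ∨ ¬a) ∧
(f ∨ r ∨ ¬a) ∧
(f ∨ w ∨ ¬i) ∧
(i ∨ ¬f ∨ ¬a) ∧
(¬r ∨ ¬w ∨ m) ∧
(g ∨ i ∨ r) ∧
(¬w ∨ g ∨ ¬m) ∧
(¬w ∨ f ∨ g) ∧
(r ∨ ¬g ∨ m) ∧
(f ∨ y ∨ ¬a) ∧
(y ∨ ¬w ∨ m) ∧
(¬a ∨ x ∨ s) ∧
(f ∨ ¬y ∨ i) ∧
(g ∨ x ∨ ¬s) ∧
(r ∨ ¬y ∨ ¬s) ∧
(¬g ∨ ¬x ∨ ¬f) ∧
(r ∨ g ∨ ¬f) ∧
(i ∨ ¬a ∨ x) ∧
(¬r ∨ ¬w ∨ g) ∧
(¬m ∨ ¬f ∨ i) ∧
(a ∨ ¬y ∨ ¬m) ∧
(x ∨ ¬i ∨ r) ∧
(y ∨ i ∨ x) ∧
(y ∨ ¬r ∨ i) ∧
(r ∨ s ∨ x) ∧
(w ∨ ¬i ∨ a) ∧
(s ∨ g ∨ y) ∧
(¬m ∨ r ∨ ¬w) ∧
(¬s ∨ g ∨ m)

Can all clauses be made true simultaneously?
Yes

Yes, the formula is satisfiable.

One satisfying assignment is: m=True, y=False, g=True, a=False, r=True, s=False, i=True, w=True, f=True, x=False

Verification: With this assignment, all 40 clauses evaluate to true.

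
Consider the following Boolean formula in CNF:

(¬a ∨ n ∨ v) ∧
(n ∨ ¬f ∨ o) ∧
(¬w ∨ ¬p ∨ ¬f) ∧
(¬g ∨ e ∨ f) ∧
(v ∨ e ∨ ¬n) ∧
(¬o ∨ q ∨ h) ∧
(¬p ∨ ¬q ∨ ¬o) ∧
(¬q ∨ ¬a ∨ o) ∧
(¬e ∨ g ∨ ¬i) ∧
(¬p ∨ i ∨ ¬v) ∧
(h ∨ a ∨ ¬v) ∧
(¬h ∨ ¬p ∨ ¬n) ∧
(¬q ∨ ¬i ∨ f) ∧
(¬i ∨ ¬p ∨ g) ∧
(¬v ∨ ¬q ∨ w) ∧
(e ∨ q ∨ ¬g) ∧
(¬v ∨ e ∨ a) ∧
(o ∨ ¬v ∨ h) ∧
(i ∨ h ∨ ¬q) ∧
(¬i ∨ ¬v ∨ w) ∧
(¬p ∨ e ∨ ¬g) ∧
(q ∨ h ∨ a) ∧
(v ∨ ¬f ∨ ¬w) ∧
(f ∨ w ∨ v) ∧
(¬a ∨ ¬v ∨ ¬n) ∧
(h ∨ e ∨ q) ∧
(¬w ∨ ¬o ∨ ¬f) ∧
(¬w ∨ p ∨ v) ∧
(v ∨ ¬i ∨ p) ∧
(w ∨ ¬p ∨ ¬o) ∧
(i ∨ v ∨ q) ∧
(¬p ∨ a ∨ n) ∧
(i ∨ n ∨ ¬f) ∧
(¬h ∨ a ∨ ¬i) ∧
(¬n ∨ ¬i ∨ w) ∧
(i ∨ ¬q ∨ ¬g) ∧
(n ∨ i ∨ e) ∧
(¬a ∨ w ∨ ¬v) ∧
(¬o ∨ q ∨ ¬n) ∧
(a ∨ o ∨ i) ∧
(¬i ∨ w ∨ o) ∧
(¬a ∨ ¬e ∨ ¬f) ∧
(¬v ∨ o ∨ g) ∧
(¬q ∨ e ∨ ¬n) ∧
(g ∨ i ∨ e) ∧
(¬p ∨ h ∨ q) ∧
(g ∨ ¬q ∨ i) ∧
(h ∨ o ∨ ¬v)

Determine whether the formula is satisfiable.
Yes

Yes, the formula is satisfiable.

One satisfying assignment is: n=False, v=True, w=True, i=False, p=False, g=True, e=True, o=False, q=False, a=True, f=False, h=True

Verification: With this assignment, all 48 clauses evaluate to true.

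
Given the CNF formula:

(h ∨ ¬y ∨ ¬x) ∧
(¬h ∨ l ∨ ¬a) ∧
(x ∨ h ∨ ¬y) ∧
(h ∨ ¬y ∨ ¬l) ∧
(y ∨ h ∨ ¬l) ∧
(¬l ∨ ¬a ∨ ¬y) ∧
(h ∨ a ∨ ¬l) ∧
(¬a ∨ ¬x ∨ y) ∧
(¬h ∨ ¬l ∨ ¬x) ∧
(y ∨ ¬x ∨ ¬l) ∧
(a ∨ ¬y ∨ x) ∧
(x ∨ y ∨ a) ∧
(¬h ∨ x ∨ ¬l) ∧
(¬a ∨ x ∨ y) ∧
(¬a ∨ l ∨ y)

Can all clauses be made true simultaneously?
Yes

Yes, the formula is satisfiable.

One satisfying assignment is: x=True, h=False, y=False, a=False, l=False

Verification: With this assignment, all 15 clauses evaluate to true.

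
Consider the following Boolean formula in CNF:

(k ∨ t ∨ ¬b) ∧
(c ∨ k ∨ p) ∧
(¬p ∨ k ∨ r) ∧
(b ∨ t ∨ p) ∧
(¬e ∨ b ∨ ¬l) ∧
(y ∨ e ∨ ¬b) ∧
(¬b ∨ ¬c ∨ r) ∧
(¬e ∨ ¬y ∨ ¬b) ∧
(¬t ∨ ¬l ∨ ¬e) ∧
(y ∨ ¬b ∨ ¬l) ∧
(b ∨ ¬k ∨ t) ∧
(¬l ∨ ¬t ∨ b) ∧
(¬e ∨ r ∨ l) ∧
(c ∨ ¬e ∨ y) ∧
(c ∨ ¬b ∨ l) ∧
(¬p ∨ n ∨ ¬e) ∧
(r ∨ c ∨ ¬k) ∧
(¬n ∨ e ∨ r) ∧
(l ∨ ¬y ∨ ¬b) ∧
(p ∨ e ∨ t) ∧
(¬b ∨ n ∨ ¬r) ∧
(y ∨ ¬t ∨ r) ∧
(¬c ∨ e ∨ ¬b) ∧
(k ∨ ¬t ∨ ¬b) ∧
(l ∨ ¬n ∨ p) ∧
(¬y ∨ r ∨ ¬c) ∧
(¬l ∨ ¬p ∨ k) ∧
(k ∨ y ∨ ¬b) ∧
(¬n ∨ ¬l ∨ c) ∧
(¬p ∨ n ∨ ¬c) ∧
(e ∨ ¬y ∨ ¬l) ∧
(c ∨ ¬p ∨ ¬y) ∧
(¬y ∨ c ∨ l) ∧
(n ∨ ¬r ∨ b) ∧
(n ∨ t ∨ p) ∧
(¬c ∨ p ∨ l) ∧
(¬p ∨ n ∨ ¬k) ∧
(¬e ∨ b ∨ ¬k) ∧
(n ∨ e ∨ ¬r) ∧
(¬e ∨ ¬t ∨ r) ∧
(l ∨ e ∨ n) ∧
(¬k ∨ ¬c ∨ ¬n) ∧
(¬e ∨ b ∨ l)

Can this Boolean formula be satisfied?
Yes

Yes, the formula is satisfiable.

One satisfying assignment is: r=True, b=False, c=False, e=False, n=True, l=False, t=True, k=True, p=True, y=False

Verification: With this assignment, all 43 clauses evaluate to true.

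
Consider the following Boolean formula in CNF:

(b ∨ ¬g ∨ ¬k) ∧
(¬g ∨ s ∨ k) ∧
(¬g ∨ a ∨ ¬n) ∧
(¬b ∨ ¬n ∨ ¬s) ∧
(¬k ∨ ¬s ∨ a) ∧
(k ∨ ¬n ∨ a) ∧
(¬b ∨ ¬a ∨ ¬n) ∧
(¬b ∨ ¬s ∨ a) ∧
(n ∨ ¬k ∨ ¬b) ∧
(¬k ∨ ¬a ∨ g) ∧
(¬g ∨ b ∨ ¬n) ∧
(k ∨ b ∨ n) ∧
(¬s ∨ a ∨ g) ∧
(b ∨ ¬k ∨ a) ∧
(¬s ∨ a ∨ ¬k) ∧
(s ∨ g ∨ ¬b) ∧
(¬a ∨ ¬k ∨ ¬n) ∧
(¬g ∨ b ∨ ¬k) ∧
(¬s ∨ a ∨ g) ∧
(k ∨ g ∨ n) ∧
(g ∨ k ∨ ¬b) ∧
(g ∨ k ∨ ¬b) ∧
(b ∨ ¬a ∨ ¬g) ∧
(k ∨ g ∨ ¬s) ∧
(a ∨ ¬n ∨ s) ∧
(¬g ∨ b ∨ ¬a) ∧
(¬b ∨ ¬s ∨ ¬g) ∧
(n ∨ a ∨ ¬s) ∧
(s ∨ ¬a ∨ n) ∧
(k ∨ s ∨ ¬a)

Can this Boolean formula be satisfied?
No

No, the formula is not satisfiable.

No assignment of truth values to the variables can make all 30 clauses true simultaneously.

The formula is UNSAT (unsatisfiable).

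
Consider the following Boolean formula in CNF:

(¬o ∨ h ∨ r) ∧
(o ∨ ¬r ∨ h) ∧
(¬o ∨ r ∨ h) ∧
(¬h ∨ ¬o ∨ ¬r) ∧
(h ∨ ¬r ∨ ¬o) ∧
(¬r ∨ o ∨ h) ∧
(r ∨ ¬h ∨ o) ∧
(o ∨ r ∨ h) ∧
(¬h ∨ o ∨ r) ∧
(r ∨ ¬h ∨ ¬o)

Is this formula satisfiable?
Yes

Yes, the formula is satisfiable.

One satisfying assignment is: r=True, h=True, o=False

Verification: With this assignment, all 10 clauses evaluate to true.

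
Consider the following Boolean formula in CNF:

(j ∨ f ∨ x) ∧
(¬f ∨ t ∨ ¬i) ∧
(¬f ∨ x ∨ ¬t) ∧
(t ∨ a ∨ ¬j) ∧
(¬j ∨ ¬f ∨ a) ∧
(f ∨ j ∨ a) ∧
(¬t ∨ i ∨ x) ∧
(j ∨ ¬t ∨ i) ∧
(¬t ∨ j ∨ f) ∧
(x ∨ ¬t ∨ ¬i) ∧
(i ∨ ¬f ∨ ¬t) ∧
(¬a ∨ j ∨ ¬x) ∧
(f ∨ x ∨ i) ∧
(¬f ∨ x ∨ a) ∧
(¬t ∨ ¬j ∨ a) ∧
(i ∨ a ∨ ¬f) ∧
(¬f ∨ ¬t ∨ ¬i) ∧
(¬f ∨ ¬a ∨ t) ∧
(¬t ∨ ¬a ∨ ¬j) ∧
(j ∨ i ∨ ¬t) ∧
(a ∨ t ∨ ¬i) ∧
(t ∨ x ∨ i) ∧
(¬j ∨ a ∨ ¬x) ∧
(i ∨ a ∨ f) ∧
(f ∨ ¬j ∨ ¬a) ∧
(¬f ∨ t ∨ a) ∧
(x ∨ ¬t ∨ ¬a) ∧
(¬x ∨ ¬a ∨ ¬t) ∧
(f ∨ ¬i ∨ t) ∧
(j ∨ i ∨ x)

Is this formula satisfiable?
No

No, the formula is not satisfiable.

No assignment of truth values to the variables can make all 30 clauses true simultaneously.

The formula is UNSAT (unsatisfiable).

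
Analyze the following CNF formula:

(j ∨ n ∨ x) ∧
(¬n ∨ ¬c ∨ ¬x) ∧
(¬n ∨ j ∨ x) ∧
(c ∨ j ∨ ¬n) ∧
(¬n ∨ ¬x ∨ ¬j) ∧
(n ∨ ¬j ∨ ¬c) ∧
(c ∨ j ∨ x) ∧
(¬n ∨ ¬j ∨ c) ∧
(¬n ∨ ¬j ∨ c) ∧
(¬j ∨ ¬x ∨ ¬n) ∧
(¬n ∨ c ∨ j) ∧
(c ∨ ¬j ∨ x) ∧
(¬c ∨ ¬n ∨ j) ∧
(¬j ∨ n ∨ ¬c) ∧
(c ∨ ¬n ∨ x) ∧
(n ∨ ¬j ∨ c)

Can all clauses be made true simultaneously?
Yes

Yes, the formula is satisfiable.

One satisfying assignment is: n=False, c=False, j=False, x=True

Verification: With this assignment, all 16 clauses evaluate to true.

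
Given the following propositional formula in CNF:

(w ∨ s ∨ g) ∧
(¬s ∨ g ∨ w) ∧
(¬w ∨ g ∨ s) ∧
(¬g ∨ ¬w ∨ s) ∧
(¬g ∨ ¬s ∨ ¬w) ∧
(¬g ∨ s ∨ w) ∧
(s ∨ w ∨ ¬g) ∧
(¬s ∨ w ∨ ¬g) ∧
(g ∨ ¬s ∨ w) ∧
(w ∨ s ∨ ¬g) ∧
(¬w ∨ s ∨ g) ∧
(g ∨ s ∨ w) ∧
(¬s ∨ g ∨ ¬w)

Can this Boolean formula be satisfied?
No

No, the formula is not satisfiable.

No assignment of truth values to the variables can make all 13 clauses true simultaneously.

The formula is UNSAT (unsatisfiable).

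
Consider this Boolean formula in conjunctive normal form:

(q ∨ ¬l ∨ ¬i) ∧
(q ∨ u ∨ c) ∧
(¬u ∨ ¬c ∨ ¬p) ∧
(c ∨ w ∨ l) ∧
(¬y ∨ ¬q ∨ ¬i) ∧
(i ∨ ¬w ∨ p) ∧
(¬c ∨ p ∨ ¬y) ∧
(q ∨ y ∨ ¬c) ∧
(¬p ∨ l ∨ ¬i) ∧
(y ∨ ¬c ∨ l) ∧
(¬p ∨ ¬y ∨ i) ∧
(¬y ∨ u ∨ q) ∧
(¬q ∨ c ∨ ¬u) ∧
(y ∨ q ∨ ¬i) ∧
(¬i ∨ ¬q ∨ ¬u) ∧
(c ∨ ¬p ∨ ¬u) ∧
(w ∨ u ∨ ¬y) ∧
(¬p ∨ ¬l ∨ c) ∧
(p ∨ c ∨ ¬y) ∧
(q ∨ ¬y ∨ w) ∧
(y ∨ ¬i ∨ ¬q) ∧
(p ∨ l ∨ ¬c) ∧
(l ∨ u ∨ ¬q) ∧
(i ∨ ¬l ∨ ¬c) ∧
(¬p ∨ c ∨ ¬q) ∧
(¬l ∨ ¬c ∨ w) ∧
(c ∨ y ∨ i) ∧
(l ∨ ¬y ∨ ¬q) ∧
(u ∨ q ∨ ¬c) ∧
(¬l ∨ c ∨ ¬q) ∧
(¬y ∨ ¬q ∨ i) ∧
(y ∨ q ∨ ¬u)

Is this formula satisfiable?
No

No, the formula is not satisfiable.

No assignment of truth values to the variables can make all 32 clauses true simultaneously.

The formula is UNSAT (unsatisfiable).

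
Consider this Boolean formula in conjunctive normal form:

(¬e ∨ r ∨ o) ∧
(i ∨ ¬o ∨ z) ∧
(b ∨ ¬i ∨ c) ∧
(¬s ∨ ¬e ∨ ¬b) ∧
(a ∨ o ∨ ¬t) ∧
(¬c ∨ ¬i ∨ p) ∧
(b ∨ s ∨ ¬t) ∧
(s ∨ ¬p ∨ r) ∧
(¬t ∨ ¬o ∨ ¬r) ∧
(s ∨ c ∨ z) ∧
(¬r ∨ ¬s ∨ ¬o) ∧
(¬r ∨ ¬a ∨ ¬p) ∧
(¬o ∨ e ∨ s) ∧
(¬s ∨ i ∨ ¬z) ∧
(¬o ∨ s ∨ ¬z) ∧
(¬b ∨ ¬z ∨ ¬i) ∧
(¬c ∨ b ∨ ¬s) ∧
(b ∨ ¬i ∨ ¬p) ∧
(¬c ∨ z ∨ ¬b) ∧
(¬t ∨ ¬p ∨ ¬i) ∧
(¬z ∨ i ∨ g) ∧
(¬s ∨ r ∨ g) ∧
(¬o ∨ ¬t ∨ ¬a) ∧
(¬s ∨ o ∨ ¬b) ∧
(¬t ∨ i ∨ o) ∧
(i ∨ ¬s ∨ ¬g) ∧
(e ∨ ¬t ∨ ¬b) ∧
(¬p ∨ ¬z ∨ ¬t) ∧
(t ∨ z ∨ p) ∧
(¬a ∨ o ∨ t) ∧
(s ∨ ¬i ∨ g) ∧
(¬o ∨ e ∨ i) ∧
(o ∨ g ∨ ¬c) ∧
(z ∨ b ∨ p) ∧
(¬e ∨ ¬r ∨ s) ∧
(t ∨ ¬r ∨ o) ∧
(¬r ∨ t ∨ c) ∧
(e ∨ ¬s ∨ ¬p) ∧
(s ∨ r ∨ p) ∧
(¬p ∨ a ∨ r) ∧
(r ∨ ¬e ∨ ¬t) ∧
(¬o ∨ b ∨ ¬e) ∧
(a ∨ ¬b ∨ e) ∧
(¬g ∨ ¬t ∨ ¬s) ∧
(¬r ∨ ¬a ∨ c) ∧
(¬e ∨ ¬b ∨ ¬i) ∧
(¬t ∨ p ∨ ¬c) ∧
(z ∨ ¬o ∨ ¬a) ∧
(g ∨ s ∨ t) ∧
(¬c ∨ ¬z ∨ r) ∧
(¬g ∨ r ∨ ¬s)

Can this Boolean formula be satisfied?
No

No, the formula is not satisfiable.

No assignment of truth values to the variables can make all 51 clauses true simultaneously.

The formula is UNSAT (unsatisfiable).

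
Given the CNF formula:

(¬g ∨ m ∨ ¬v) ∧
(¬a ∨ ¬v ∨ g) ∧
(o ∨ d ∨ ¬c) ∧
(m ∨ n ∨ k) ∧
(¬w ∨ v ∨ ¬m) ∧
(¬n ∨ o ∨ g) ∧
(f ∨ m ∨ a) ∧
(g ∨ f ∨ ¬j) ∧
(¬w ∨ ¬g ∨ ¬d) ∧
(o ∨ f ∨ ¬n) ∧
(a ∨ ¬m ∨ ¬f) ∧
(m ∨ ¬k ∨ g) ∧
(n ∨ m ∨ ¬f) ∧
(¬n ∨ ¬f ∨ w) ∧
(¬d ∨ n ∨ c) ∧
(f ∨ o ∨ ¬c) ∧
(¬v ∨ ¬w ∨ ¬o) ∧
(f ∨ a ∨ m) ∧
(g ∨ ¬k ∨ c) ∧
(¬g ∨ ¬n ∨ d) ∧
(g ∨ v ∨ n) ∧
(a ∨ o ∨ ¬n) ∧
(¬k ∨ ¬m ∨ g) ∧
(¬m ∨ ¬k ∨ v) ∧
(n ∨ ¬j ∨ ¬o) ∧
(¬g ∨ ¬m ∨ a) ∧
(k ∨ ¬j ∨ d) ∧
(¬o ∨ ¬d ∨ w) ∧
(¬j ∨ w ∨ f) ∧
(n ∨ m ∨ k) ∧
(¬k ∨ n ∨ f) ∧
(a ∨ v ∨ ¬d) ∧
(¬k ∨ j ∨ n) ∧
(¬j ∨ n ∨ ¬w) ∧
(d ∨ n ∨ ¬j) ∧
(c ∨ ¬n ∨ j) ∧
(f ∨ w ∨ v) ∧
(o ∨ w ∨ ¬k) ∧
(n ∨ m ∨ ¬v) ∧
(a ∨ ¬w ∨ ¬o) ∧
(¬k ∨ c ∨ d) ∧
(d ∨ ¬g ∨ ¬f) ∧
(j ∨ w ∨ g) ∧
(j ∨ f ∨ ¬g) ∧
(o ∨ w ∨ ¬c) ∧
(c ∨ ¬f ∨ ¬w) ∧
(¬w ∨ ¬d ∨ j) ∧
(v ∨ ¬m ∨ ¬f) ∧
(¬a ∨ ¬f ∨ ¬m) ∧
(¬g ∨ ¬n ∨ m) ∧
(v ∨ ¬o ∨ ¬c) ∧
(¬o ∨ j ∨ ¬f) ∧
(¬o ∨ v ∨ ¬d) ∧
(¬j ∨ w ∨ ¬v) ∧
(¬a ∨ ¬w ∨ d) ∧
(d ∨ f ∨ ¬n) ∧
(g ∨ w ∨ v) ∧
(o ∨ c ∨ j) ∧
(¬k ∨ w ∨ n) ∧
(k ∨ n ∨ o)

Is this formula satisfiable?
No

No, the formula is not satisfiable.

No assignment of truth values to the variables can make all 60 clauses true simultaneously.

The formula is UNSAT (unsatisfiable).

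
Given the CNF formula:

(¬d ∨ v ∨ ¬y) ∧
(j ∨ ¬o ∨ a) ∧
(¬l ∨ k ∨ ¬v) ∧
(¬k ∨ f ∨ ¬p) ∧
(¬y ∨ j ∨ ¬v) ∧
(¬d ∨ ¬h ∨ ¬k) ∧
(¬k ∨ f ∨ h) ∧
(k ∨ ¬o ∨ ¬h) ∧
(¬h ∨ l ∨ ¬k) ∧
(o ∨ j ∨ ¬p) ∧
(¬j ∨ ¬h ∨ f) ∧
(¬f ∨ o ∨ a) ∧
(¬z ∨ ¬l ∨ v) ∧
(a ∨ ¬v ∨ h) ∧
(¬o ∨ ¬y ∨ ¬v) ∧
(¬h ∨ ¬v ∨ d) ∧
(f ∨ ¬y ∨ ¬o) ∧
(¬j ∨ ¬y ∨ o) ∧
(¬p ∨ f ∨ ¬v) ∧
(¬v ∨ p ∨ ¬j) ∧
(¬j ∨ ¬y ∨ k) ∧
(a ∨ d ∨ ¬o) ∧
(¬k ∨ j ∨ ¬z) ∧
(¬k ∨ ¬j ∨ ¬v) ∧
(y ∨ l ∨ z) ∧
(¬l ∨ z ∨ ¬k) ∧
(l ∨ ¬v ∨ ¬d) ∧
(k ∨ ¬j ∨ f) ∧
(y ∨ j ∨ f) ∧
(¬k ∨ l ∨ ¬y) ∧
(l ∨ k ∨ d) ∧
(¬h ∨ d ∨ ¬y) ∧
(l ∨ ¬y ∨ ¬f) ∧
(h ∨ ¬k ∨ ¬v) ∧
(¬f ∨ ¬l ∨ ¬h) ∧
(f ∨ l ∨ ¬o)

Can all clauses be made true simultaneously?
Yes

Yes, the formula is satisfiable.

One satisfying assignment is: f=False, y=True, p=False, d=False, o=False, z=False, k=False, l=True, j=False, a=False, h=False, v=False

Verification: With this assignment, all 36 clauses evaluate to true.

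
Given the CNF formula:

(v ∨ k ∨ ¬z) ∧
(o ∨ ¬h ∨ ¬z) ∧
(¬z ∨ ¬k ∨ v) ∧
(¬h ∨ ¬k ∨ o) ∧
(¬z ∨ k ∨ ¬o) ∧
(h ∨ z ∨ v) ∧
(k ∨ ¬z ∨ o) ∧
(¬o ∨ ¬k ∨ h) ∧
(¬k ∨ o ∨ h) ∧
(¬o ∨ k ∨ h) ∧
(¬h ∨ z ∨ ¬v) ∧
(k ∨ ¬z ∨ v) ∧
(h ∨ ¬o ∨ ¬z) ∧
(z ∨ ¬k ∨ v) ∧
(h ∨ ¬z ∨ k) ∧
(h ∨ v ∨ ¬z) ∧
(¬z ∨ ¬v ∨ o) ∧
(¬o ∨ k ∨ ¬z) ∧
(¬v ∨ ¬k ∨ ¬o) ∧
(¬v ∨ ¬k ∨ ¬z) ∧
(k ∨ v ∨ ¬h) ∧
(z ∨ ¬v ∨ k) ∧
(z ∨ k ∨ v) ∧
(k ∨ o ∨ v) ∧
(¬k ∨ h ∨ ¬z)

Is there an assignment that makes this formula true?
No

No, the formula is not satisfiable.

No assignment of truth values to the variables can make all 25 clauses true simultaneously.

The formula is UNSAT (unsatisfiable).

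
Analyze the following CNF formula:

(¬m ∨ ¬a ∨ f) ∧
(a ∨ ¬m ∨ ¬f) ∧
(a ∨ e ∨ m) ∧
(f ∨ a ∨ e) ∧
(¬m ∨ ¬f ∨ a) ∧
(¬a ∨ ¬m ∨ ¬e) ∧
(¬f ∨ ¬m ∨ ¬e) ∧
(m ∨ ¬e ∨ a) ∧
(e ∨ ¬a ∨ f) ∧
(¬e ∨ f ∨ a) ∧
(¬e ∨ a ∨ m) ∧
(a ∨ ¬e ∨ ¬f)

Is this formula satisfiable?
Yes

Yes, the formula is satisfiable.

One satisfying assignment is: e=False, a=True, f=True, m=False

Verification: With this assignment, all 12 clauses evaluate to true.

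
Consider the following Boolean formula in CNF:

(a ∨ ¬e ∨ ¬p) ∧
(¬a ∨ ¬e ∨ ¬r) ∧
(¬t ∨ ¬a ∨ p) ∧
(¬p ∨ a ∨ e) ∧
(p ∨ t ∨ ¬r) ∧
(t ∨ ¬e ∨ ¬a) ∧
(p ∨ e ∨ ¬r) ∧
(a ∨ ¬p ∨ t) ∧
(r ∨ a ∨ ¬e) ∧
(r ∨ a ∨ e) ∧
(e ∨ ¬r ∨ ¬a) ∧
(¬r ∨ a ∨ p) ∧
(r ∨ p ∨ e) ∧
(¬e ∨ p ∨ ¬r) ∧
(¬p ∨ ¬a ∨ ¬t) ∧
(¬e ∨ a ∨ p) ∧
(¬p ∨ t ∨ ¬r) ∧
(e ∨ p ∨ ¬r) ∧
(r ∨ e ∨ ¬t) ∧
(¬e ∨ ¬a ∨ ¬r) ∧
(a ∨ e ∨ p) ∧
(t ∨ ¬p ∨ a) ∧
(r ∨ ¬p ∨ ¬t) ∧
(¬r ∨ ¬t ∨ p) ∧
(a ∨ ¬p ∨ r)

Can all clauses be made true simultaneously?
Yes

Yes, the formula is satisfiable.

One satisfying assignment is: a=True, r=False, e=False, p=True, t=False

Verification: With this assignment, all 25 clauses evaluate to true.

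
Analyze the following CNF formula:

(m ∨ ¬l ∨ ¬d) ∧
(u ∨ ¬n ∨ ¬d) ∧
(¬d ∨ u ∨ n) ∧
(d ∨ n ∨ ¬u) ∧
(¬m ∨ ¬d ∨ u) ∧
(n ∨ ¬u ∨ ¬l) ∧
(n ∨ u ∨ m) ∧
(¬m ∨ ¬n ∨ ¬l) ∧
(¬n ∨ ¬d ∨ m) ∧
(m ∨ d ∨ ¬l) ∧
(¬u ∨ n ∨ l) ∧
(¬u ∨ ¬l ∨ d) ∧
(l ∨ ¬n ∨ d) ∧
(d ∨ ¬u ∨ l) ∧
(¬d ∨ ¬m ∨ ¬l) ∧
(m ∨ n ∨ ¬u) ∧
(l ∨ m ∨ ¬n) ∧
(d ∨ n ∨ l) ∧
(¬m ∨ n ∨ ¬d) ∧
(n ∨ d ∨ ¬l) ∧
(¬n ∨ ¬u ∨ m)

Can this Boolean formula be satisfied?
Yes

Yes, the formula is satisfiable.

One satisfying assignment is: d=True, u=True, m=True, n=True, l=False

Verification: With this assignment, all 21 clauses evaluate to true.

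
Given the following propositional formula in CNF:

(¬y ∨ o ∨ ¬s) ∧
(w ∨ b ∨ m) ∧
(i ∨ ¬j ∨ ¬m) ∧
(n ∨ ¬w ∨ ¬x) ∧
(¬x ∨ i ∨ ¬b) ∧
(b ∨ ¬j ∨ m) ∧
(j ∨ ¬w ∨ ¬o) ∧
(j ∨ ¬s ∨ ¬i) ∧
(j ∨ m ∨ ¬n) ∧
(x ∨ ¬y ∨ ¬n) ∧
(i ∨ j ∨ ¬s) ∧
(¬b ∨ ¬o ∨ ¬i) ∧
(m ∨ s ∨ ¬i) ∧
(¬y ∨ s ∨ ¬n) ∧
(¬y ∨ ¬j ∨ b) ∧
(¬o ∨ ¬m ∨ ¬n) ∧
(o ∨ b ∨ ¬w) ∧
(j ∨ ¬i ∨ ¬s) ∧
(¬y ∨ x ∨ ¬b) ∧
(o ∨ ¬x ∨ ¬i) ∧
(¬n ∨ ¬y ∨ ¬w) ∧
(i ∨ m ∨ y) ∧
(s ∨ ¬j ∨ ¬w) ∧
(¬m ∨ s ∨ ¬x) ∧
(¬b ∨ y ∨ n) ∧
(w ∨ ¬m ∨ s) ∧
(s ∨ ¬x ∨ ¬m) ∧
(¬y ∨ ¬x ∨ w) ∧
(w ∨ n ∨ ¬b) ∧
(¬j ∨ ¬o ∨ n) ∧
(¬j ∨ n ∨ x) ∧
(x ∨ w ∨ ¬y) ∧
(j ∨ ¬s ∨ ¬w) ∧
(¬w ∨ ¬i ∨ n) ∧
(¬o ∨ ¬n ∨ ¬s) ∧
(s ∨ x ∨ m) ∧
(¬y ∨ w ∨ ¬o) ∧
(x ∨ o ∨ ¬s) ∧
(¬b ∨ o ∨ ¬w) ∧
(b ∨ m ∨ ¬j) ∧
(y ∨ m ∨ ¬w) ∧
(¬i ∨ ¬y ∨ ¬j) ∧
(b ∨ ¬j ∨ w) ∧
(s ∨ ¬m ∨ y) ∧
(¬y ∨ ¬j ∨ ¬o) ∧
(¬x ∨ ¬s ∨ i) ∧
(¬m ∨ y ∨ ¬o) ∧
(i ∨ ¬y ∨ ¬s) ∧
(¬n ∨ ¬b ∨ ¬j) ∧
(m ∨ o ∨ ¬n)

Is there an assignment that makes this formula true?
No

No, the formula is not satisfiable.

No assignment of truth values to the variables can make all 50 clauses true simultaneously.

The formula is UNSAT (unsatisfiable).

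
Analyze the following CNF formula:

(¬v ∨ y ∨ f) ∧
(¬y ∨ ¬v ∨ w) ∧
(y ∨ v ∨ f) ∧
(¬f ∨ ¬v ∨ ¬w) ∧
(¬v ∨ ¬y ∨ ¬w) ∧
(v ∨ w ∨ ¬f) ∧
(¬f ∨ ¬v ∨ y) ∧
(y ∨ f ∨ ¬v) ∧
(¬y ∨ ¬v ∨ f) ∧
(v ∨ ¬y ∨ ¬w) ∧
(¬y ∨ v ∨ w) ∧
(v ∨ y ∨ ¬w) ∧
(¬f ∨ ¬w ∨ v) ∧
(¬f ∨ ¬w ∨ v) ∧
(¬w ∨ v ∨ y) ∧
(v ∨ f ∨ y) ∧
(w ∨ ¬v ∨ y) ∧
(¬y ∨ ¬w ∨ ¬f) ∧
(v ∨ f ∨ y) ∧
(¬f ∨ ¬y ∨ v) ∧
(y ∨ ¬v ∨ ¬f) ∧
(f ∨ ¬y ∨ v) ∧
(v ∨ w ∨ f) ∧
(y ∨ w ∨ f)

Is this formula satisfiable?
No

No, the formula is not satisfiable.

No assignment of truth values to the variables can make all 24 clauses true simultaneously.

The formula is UNSAT (unsatisfiable).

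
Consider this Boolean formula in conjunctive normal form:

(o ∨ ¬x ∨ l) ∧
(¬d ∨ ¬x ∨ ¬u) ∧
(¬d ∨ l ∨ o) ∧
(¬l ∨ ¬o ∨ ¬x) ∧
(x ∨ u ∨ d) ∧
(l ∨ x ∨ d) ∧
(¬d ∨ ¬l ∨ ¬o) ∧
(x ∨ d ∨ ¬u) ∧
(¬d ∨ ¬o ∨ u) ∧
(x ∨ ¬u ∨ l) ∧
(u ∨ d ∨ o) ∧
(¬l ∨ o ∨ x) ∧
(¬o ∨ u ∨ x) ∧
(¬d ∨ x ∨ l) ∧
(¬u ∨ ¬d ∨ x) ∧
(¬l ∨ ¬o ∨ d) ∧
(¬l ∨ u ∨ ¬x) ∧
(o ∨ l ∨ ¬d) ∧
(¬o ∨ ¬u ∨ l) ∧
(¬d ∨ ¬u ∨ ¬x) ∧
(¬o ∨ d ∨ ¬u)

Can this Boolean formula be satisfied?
Yes

Yes, the formula is satisfiable.

One satisfying assignment is: x=True, l=False, u=False, d=False, o=True

Verification: With this assignment, all 21 clauses evaluate to true.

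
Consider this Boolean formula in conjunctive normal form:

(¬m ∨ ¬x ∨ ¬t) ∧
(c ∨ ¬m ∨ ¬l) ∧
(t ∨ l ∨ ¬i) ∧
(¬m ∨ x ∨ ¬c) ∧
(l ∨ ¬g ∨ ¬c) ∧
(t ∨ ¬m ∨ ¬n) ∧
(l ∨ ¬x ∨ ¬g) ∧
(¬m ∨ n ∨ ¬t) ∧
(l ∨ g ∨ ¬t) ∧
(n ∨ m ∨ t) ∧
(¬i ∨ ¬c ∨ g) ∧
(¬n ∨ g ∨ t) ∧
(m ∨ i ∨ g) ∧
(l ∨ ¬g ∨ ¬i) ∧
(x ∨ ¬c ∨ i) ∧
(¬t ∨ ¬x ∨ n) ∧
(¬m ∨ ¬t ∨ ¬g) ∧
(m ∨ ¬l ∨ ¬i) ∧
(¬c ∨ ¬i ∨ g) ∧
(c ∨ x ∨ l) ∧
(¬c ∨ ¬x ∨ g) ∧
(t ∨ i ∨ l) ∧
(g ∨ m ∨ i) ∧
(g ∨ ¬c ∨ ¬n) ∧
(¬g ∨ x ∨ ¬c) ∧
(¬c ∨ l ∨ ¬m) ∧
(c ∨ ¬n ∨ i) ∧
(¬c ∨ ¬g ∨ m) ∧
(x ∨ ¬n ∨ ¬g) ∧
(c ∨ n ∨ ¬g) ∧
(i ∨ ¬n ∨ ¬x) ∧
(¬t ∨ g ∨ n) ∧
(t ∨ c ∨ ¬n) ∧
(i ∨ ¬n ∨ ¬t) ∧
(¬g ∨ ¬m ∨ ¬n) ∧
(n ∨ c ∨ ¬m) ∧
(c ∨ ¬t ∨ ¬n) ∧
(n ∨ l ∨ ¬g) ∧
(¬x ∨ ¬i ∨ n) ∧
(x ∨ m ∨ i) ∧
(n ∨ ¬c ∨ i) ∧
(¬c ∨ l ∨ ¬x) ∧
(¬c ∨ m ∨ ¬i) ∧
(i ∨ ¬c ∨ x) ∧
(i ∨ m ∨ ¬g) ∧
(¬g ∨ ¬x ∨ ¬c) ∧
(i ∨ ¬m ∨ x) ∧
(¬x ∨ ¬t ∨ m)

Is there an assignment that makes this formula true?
No

No, the formula is not satisfiable.

No assignment of truth values to the variables can make all 48 clauses true simultaneously.

The formula is UNSAT (unsatisfiable).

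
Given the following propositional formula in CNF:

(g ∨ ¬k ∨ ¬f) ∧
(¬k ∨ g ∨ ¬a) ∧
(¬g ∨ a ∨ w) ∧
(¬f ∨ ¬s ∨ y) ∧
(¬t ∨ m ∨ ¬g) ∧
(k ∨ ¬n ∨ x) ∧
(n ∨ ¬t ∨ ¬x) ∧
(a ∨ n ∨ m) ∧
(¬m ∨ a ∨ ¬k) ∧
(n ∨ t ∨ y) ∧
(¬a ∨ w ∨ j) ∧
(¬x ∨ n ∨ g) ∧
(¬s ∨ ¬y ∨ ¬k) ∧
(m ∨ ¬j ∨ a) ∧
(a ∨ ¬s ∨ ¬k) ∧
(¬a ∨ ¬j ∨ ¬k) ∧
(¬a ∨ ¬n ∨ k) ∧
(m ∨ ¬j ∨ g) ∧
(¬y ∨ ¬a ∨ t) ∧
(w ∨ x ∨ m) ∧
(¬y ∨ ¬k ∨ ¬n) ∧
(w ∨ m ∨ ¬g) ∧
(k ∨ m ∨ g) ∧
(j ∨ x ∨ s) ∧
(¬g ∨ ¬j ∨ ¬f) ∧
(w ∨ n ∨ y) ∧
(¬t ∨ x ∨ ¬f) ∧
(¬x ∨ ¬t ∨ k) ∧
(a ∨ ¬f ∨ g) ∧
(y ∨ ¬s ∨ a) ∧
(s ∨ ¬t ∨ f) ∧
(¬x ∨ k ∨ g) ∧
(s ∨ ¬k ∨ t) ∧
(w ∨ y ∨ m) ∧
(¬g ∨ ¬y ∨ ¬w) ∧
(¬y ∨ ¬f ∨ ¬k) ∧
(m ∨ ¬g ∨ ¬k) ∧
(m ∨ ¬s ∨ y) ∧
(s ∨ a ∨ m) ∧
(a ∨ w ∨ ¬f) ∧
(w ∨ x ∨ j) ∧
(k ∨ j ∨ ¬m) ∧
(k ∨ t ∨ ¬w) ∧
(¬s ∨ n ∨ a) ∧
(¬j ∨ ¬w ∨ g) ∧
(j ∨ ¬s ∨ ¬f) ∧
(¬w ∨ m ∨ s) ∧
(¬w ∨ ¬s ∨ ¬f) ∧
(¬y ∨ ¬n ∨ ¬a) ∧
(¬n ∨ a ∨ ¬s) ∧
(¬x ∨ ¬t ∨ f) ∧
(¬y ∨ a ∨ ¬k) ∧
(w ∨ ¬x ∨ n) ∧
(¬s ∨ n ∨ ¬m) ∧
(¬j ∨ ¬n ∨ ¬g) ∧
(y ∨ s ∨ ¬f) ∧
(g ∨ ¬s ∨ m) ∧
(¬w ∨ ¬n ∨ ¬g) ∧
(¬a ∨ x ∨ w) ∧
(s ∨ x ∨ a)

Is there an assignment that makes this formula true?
No

No, the formula is not satisfiable.

No assignment of truth values to the variables can make all 60 clauses true simultaneously.

The formula is UNSAT (unsatisfiable).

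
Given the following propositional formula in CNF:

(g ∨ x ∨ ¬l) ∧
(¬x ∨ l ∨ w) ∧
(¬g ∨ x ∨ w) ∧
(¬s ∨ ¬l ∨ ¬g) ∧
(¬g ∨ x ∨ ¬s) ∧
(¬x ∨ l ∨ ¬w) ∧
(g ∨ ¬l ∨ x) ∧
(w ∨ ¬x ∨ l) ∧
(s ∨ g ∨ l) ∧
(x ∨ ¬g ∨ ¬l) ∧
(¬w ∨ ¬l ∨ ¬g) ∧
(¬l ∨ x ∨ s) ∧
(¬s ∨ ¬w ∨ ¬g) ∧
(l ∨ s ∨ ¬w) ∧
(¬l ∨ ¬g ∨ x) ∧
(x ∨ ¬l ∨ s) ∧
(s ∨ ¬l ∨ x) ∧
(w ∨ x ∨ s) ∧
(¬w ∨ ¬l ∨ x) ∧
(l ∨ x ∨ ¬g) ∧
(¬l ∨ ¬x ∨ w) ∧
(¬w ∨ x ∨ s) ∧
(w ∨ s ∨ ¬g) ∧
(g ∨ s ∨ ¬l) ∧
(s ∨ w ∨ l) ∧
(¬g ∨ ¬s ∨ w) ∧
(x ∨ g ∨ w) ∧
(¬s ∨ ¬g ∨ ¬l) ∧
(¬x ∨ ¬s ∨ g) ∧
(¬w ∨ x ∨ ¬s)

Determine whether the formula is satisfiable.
No

No, the formula is not satisfiable.

No assignment of truth values to the variables can make all 30 clauses true simultaneously.

The formula is UNSAT (unsatisfiable).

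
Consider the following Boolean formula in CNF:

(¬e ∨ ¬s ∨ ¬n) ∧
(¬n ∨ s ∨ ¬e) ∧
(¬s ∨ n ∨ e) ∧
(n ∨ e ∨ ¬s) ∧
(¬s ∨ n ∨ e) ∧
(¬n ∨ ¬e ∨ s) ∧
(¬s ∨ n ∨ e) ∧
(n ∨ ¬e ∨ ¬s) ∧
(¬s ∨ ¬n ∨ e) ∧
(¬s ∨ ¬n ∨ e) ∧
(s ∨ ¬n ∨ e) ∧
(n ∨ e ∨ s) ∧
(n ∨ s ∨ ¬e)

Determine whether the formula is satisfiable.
No

No, the formula is not satisfiable.

No assignment of truth values to the variables can make all 13 clauses true simultaneously.

The formula is UNSAT (unsatisfiable).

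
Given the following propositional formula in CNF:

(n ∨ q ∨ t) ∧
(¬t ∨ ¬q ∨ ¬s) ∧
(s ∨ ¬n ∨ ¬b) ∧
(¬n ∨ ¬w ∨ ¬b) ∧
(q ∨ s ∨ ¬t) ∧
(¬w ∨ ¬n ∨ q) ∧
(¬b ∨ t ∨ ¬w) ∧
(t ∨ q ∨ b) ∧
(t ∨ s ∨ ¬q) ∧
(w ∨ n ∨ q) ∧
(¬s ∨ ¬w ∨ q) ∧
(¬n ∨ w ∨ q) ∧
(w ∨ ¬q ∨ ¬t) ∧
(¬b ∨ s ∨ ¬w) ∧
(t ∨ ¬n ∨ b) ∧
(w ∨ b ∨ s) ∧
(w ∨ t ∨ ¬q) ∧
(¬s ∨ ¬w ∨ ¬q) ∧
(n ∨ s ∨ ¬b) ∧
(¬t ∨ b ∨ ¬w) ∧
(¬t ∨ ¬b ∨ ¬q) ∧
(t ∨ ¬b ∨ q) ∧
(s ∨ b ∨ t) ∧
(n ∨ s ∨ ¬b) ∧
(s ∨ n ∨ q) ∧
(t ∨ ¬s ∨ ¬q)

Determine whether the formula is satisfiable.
No

No, the formula is not satisfiable.

No assignment of truth values to the variables can make all 26 clauses true simultaneously.

The formula is UNSAT (unsatisfiable).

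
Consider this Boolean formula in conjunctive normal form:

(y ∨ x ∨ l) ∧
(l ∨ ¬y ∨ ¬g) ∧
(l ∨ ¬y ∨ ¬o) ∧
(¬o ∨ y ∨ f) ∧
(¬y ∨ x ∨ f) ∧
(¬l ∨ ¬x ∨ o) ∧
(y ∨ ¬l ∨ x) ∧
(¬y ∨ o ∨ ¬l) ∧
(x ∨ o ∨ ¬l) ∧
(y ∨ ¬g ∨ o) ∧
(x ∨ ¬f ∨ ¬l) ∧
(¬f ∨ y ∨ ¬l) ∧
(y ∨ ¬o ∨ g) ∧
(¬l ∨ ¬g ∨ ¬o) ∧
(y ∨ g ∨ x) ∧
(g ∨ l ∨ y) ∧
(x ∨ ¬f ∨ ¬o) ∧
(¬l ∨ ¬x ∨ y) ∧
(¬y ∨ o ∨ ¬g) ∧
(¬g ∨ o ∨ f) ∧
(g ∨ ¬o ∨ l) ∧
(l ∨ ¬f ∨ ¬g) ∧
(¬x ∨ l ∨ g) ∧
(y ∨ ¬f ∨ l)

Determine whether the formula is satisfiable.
Yes

Yes, the formula is satisfiable.

One satisfying assignment is: x=False, o=False, y=True, g=False, f=True, l=False

Verification: With this assignment, all 24 clauses evaluate to true.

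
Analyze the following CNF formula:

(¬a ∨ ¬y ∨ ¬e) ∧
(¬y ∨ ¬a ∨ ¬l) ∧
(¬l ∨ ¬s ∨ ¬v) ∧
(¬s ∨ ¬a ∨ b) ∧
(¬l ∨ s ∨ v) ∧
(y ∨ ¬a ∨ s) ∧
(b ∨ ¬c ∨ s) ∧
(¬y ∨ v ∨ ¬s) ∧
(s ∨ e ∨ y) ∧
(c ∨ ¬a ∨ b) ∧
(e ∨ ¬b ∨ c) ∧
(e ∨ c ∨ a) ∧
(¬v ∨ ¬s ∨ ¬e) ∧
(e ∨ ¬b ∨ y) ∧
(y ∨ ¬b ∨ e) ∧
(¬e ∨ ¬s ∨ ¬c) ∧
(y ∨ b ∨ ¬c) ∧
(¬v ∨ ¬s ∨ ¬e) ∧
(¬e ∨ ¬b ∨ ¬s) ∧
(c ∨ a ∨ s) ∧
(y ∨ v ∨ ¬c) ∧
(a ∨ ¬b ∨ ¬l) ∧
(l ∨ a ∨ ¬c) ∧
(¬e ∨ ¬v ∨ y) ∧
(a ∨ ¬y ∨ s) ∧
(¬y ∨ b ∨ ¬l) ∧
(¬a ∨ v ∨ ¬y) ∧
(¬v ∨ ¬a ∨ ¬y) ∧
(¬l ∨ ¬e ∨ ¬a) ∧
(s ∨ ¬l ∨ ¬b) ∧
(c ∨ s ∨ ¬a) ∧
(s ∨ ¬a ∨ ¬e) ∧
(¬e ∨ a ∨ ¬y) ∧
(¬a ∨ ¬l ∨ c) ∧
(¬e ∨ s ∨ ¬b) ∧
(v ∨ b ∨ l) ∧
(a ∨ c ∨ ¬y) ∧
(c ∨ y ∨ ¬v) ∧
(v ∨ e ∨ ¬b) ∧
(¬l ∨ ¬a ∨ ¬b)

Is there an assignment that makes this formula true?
Yes

Yes, the formula is satisfiable.

One satisfying assignment is: c=False, v=False, s=True, y=False, b=False, a=False, e=True, l=True

Verification: With this assignment, all 40 clauses evaluate to true.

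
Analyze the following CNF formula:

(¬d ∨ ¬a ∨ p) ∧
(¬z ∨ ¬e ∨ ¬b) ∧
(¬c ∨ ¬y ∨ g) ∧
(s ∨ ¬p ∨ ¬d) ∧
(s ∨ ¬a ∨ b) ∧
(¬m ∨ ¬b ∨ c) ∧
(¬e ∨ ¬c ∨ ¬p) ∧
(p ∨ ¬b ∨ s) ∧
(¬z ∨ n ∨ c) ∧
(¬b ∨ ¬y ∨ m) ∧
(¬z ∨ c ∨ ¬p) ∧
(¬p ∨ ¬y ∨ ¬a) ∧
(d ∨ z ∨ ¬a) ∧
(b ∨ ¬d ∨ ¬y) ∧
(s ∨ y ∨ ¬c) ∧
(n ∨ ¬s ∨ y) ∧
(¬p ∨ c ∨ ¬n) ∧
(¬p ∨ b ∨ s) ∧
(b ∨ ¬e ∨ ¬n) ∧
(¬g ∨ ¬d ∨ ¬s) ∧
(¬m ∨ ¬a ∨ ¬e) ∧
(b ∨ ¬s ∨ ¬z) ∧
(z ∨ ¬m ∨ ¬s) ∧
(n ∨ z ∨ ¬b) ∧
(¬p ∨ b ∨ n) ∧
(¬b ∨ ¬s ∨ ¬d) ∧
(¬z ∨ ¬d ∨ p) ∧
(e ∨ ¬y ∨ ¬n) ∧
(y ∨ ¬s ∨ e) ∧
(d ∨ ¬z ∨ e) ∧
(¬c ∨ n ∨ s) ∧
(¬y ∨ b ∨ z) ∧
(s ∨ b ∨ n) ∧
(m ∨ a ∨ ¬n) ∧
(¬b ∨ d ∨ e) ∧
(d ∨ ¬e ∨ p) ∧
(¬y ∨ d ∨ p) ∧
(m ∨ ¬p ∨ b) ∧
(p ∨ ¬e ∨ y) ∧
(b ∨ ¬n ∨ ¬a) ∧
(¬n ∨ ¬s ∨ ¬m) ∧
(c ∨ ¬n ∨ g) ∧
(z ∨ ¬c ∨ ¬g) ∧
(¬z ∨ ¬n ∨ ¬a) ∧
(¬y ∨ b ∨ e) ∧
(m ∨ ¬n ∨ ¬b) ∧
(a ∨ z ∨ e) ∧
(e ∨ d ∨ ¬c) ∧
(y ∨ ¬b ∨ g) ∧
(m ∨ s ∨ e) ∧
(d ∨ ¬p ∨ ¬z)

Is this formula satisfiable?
No

No, the formula is not satisfiable.

No assignment of truth values to the variables can make all 51 clauses true simultaneously.

The formula is UNSAT (unsatisfiable).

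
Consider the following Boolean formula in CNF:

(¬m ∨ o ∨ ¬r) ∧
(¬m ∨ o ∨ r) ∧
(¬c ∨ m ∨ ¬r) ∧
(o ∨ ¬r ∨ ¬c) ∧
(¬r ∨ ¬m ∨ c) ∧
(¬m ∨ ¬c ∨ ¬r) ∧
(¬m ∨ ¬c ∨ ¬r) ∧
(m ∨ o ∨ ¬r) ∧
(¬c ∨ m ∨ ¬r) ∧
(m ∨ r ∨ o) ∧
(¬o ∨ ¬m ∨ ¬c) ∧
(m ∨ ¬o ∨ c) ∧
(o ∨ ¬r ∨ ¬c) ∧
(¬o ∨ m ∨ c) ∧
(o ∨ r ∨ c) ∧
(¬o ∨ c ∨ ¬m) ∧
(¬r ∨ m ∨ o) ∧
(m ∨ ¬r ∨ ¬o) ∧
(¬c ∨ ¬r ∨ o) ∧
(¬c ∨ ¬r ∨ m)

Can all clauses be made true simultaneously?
Yes

Yes, the formula is satisfiable.

One satisfying assignment is: o=True, c=True, r=False, m=False

Verification: With this assignment, all 20 clauses evaluate to true.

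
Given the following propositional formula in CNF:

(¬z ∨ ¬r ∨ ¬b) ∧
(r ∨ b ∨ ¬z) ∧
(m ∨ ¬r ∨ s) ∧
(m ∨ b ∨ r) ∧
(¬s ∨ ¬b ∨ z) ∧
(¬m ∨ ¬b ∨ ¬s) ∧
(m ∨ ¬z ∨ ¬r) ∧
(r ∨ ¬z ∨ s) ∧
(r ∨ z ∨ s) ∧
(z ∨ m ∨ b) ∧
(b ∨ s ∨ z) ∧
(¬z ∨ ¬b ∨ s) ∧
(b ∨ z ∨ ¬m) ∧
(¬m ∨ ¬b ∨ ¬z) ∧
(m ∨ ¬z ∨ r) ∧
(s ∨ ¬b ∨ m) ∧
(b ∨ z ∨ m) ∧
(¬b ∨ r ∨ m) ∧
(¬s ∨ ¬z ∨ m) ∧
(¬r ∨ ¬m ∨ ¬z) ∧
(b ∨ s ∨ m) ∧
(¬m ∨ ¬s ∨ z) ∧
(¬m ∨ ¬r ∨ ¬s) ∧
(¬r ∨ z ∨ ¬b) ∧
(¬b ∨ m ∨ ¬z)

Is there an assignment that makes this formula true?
No

No, the formula is not satisfiable.

No assignment of truth values to the variables can make all 25 clauses true simultaneously.

The formula is UNSAT (unsatisfiable).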